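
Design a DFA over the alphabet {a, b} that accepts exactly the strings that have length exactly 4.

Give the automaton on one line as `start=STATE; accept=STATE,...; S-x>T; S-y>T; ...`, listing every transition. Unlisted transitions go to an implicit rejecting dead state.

Count input length up to 5: every symbol moves from S0 toward S5, which means 'more than 4' and absorbs. Accept from {S4}.
With 6 states:
        a   b  
>  S0   S1  S1 
   S1   S2  S2 
   S2   S3  S3 
   S3   S4  S4 
 * S4   S5  S5 
   S5   S5  S5 
(> = start, * = accepting)

start=S0; accept=S4; S0-a>S1; S0-b>S1; S1-a>S2; S1-b>S2; S2-a>S3; S2-b>S3; S3-a>S4; S3-b>S4; S4-a>S5; S4-b>S5; S5-a>S5; S5-b>S5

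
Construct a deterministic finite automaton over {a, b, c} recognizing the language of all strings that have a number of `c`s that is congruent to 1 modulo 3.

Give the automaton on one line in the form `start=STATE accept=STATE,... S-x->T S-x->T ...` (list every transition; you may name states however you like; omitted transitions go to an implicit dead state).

start=s0 accept=s1 s0-a->s0 s0-b->s0 s0-c->s1 s1-a->s1 s1-b->s1 s1-c->s2 s2-a->s2 s2-b->s2 s2-c->s0

The only thing that matters is how many `c`s have appeared, reduced mod 3. Use one state per residue: s0 for 0, …, s2 for 2. Reading `c` moves to the next residue; anything else stays put. s1 is accepting.
        a   b   c  
>  s0   s0  s0  s1 
 * s1   s1  s1  s2 
   s2   s2  s2  s0 
(> = start, * = accepting)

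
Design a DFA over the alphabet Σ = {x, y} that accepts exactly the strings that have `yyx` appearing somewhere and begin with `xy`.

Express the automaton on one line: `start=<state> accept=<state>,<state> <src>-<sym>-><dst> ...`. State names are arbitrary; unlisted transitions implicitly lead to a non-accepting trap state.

start=A accept=J A-x->B A-y->C B-x->D B-y->E C-x->D C-y->F D-x->D D-y->C E-x->G E-y->H F-x->I F-y->F G-x->G G-y->E H-x->J H-y->H I-x->I I-y->I J-x->J J-y->J

Handle the two conditions separately and then intersect. One (4 states) tracks whether and how much of `yyx` has been seen; the other (4 states) tracks whether the input so far still matches the prefix `xy`. Each combined state is a pair, one component from each; accept when both components accept.
       x  y 
>  A   B  C 
   B   D  E 
   C   D  F 
   D   D  C 
   E   G  H 
   F   I  F 
   G   G  E 
   H   J  H 
   I   I  I 
 * J   J  J 
(> = start, * = accepting)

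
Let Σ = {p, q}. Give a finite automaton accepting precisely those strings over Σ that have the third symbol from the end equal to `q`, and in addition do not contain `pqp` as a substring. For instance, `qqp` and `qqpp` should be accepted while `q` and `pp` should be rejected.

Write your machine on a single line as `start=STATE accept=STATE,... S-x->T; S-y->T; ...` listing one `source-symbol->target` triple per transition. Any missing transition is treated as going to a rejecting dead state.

Build one automaton per condition and run them in lockstep. One (15 states) tracks the last 3 symbols read; the other (4 states) tracks partial matches of the forbidden pattern `pqp`. Each combined state is a pair, one component from each; accept when both components accept.
       p  q 
>  A   B  C 
   B   D  E 
   C   F  G 
   D   H  I 
   E   J  K 
   F   L  M 
   G   N  O 
   H   H  I 
   I   J  K 
   J   P  Q 
   K   N  O 
 * L   H  I 
 * M   J  K 
 * N   L  M 
 * O   N  O 
   P   R  S 
   Q   J  T 
   R   R  S 
   S   J  T 
   T   U  V 
   U   P  Q 
   V   U  V 
(> = start, * = accepting)

start=A; accept=L,M,N,O; A-p->B; A-q->C; B-p->D; B-q->E; C-p->F; C-q->G; D-p->H; D-q->I; E-p->J; E-q->K; F-p->L; F-q->M; G-p->N; G-q->O; H-p->H; H-q->I; I-p->J; I-q->K; J-p->P; J-q->Q; K-p->N; K-q->O; L-p->H; L-q->I; M-p->J; M-q->K; N-p->L; N-q->M; O-p->N; O-q->O; P-p->R; P-q->S; Q-p->J; Q-q->T; R-p->R; R-q->S; S-p->J; S-q->T; T-p->U; T-q->V; U-p->P; U-q->Q; V-p->U; V-q->V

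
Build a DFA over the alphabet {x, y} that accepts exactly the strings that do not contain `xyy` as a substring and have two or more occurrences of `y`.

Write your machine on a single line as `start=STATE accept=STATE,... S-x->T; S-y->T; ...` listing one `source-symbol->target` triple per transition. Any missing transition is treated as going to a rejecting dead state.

Build one automaton per condition and run them in lockstep. One (4 states) tracks partial matches of the forbidden pattern `xyy`; the other (4 states) tracks the count of `y`s, saturating at 3. Each combined state is a pair, one component from each; accept when both components accept.
With 13 states:
          x    y  
>  q0     q1   q2 
   q1     q1   q3 
   q2     q4   q5 
   q3     q4   q6 
   q4     q4   q7 
 * q5     q8   q9 
   q6     q6  q10 
 * q7     q8  q10 
 * q8     q8  q11 
 * q9    q12   q9 
   q10   q10  q10 
 * q11   q12  q10 
 * q12   q12  q11 
(> = start, * = accepting)

start=q0; accept=q5,q7,q8,q9,q11,q12; q0-x->q1; q0-y->q2; q1-x->q1; q1-y->q3; q2-x->q4; q2-y->q5; q3-x->q4; q3-y->q6; q4-x->q4; q4-y->q7; q5-x->q8; q5-y->q9; q6-x->q6; q6-y->q10; q7-x->q8; q7-y->q10; q8-x->q8; q8-y->q11; q9-x->q12; q9-y->q9; q10-x->q10; q10-y->q10; q11-x->q12; q11-y->q10; q12-x->q12; q12-y->q11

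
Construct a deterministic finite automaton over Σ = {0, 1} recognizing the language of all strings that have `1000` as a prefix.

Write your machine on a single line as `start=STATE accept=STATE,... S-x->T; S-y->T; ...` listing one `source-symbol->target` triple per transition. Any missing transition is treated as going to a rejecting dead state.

Check the first 4 symbols one by one: s0 through s3 record how many have matched `1000` so far; any wrong symbol goes to the dead state s5. After all 4 match we enter the accepting sink s4.
6 states suffice.
        0   1  
>  s0   s5  s1 
   s1   s2  s5 
   s2   s3  s5 
   s3   s4  s5 
 * s4   s4  s4 
   s5   s5  s5 
(> = start, * = accepting)

start=s0; accept=s4; s0-0->s5; s0-1->s1; s1-0->s2; s1-1->s5; s2-0->s3; s2-1->s5; s3-0->s4; s3-1->s5; s4-0->s4; s4-1->s4; s5-0->s5; s5-1->s5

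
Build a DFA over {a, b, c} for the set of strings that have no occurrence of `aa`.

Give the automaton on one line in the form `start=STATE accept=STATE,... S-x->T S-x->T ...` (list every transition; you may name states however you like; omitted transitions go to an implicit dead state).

Track partial matches of the forbidden pattern `aa`. State q2 is a dead state reached once `aa` has occurred; every other state accepts. q0 means no part of `aa` is currently matched.
        a   b   c  
>* q0   q1  q0  q0 
 * q1   q2  q0  q0 
   q2   q2  q2  q2 
(> = start, * = accepting)

start=q0 accept=q0,q1 q0-a->q1 q0-b->q0 q0-c->q0 q1-a->q2 q1-b->q0 q1-c->q0 q2-a->q2 q2-b->q2 q2-c->q2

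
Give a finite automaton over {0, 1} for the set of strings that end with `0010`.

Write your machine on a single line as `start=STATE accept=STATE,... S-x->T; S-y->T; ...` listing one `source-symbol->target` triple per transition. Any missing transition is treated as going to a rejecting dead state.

Let each state record the length of the longest suffix of the input read so far that is also a prefix of `0010`. s1 means the last symbol is `0`; s2 means the last 2 symbols are `00`; s3 means the last 3 symbols are `001`; s4 means the last 4 symbols are `0010`. Accept only at s4, where the string currently ends in `0010`.
        0   1  
>  s0   s1  s0 
   s1   s2  s0 
   s2   s2  s3 
   s3   s4  s0 
 * s4   s2  s0 
(> = start, * = accepting)

start=s0; accept=s4; s0-0->s1; s0-1->s0; s1-0->s2; s1-1->s0; s2-0->s2; s2-1->s3; s3-0->s4; s3-1->s0; s4-0->s2; s4-1->s0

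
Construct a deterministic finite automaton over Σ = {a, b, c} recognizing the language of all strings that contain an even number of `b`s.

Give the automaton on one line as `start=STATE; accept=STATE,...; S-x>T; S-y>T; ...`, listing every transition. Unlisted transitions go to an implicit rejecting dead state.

start=q0; accept=q0; q0-a>q0; q0-b>q1; q0-c>q0; q1-a>q1; q1-b>q0; q1-c>q1

The only thing that matters is how many `b`s have appeared, reduced mod 2. Use one state per residue: q0 for 0, …, q1 for 1. Reading `b` moves to the next residue; anything else stays put. q0 is accepting.
With 2 states:
        a   b   c  
>* q0   q0  q1  q0 
   q1   q1  q0  q1 
(> = start, * = accepting)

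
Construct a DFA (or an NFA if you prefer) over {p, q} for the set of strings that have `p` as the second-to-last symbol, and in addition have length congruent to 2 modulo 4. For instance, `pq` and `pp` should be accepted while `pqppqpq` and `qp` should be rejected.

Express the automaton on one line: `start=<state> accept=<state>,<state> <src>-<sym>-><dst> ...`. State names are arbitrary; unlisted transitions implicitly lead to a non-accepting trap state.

Handle the two conditions separately and then intersect. One (7 states) tracks the last 2 symbols read; the other (4 states) tracks the input length modulo 4. Each combined state is a pair, one component from each; accept when both components accept. Minimizing collapses redundant product states.
6 states suffice.
        p   q  
>  s0   s1  s2 
   s1   s3  s3 
   s2   s4  s4 
 * s3   s5  s5 
   s4   s5  s5 
   s5   s0  s0 
(> = start, * = accepting)

start=s0 accept=s3 s0-p->s1 s0-q->s2 s1-p->s3 s1-q->s3 s2-p->s4 s2-q->s4 s3-p->s5 s3-q->s5 s4-p->s5 s4-q->s5 s5-p->s0 s5-q->s0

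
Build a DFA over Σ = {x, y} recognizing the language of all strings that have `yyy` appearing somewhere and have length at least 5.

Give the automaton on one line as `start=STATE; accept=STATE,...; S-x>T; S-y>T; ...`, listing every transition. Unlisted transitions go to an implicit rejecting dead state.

start=q0; accept=q11; q0-x>q1; q0-y>q2; q1-x>q3; q1-y>q4; q2-x>q3; q2-y>q5; q3-x>q3; q3-y>q6; q4-x>q3; q4-y>q7; q5-x>q3; q5-y>q8; q6-x>q3; q6-y>q9; q7-x>q3; q7-y>q10; q8-x>q10; q8-y>q10; q9-x>q3; q9-y>q11; q10-x>q11; q10-y>q11; q11-x>q11; q11-y>q11

Run two small machines in parallel and take their product. The first has 4 states tracking whether and how much of `yyy` has been seen; the second has 7 states tracking the input length, saturating at 6. A product state is a pair (one from each), accepting exactly when both do. After merging equivalent states the machine shrinks.
With 12 states:
          x    y  
>  q0     q1   q2 
   q1     q3   q4 
   q2     q3   q5 
   q3     q3   q6 
   q4     q3   q7 
   q5     q3   q8 
   q6     q3   q9 
   q7     q3  q10 
   q8    q10  q10 
   q9     q3  q11 
   q10   q11  q11 
 * q11   q11  q11 
(> = start, * = accepting)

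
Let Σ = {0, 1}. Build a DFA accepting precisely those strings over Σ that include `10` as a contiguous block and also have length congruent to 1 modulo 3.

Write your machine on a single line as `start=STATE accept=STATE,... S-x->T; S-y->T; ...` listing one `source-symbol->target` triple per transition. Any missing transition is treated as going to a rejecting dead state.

start=q0; accept=q8; q0-0->q1; q0-1->q2; q1-0->q3; q1-1->q4; q2-0->q5; q2-1->q4; q3-0->q0; q3-1->q6; q4-0->q7; q4-1->q6; q5-0->q7; q5-1->q7; q6-0->q8; q6-1->q2; q7-0->q8; q7-1->q8; q8-0->q5; q8-1->q5

Handle the two conditions separately and then intersect. The first has 3 states tracking whether and how much of `10` has been seen; the second has 3 states tracking the input length modulo 3. A product state is a pair (one from each), accepting exactly when both do.
9 states suffice.
        0   1  
>  q0   q1  q2 
   q1   q3  q4 
   q2   q5  q4 
   q3   q0  q6 
   q4   q7  q6 
   q5   q7  q7 
   q6   q8  q2 
   q7   q8  q8 
 * q8   q5  q5 
(> = start, * = accepting)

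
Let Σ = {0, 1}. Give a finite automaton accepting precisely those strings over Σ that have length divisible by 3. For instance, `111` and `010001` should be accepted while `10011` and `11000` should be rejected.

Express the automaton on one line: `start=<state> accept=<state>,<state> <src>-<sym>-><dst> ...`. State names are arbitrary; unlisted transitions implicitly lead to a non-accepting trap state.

Count input length modulo 3: every symbol advances one step around the cycle q0 → q1 → q2 → q0. Accept at q0.
        0   1  
>* q0   q1  q1 
   q1   q2  q2 
   q2   q0  q0 
(> = start, * = accepting)

start=q0 accept=q0 q0-0->q1 q0-1->q1 q1-0->q2 q1-1->q2 q2-0->q0 q2-1->q0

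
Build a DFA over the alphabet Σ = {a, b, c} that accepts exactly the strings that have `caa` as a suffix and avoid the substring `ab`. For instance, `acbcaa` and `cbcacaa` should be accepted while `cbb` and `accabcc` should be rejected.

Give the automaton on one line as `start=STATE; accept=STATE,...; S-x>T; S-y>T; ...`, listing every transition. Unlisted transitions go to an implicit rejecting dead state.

Build one automaton per condition and run them in lockstep. One (4 states) tracks how much of the suffix `caa` has currently been matched; the other (3 states) tracks partial matches of the forbidden pattern `ab`. Each combined state is a pair, one component from each; accept when both components accept.
        a   b   c  
>  S0   S1  S0  S2 
   S1   S1  S3  S2 
   S2   S4  S0  S2 
   S3   S3  S3  S5 
   S4   S6  S3  S2 
   S5   S7  S3  S5 
 * S6   S1  S3  S2 
   S7   S8  S3  S5 
   S8   S3  S3  S5 
(> = start, * = accepting)

start=S0; accept=S6; S0-a>S1; S0-b>S0; S0-c>S2; S1-a>S1; S1-b>S3; S1-c>S2; S2-a>S4; S2-b>S0; S2-c>S2; S3-a>S3; S3-b>S3; S3-c>S5; S4-a>S6; S4-b>S3; S4-c>S2; S5-a>S7; S5-b>S3; S5-c>S5; S6-a>S1; S6-b>S3; S6-c>S2; S7-a>S8; S7-b>S3; S7-c>S5; S8-a>S3; S8-b>S3; S8-c>S5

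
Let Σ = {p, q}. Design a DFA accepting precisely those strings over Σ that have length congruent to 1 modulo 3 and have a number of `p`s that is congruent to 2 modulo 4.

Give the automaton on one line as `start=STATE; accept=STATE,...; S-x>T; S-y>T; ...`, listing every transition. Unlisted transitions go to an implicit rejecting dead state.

start=s0; accept=s10; s0-p>s1; s0-q>s2; s1-p>s3; s1-q>s4; s2-p>s4; s2-q>s5; s3-p>s6; s3-q>s7; s4-p>s7; s4-q>s8; s5-p>s8; s5-q>s0; s6-p>s2; s6-q>s9; s7-p>s9; s7-q>s10; s8-p>s10; s8-q>s1; s9-p>s5; s9-q>s11; s10-p>s11; s10-q>s3; s11-p>s0; s11-q>s6

Handle the two conditions separately and then intersect. The first has 3 states tracking the input length modulo 3; the second has 4 states tracking the count of `p`s modulo 4. A product state is a pair (one from each), accepting exactly when both do.
A 12-state machine:
          p    q  
>  s0     s1   s2 
   s1     s3   s4 
   s2     s4   s5 
   s3     s6   s7 
   s4     s7   s8 
   s5     s8   s0 
   s6     s2   s9 
   s7     s9  s10 
   s8    s10   s1 
   s9     s5  s11 
 * s10   s11   s3 
   s11    s0   s6 
(> = start, * = accepting)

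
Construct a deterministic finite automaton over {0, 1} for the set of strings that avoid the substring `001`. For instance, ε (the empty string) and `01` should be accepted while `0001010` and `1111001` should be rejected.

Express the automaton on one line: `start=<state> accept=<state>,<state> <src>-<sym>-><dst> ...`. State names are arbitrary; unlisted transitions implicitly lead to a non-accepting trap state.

start=q0 accept=q0,q1,q2 q0-0->q1 q0-1->q0 q1-0->q2 q1-1->q0 q2-0->q2 q2-1->q3 q3-0->q3 q3-1->q3

Track partial matches of the forbidden pattern `001`. State q3 is a dead state reached once `001` has occurred; every other state accepts. q0 means no part of `001` is currently matched.
A 4-state machine:
        0   1  
>* q0   q1  q0 
 * q1   q2  q0 
 * q2   q2  q3 
   q3   q3  q3 
(> = start, * = accepting)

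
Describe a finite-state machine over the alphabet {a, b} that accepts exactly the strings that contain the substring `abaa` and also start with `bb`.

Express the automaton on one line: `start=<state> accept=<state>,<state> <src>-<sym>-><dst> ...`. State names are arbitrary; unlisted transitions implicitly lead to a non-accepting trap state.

start=q0 accept=q11 q0-a->q1 q0-b->q2 q1-a->q1 q1-b->q3 q2-a->q1 q2-b->q4 q3-a->q5 q3-b->q6 q4-a->q7 q4-b->q4 q5-a->q8 q5-b->q3 q6-a->q1 q6-b->q6 q7-a->q7 q7-b->q9 q8-a->q8 q8-b->q8 q9-a->q10 q9-b->q4 q10-a->q11 q10-b->q9 q11-a->q11 q11-b->q11

Handle the two conditions separately and then intersect. The first has 5 states tracking whether and how much of `abaa` has been seen; the second has 4 states tracking whether the input so far still matches the prefix `bb`. A product state is a pair (one from each), accepting exactly when both do.
With 12 states:
          a    b  
>  q0     q1   q2 
   q1     q1   q3 
   q2     q1   q4 
   q3     q5   q6 
   q4     q7   q4 
   q5     q8   q3 
   q6     q1   q6 
   q7     q7   q9 
   q8     q8   q8 
   q9    q10   q4 
   q10   q11   q9 
 * q11   q11  q11 
(> = start, * = accepting)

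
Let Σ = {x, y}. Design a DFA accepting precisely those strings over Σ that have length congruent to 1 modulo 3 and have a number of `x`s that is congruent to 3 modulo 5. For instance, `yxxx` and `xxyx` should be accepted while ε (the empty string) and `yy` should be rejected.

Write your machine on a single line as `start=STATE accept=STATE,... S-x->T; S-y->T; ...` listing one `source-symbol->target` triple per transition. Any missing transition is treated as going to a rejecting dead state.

Build one automaton per condition and run them in lockstep. The first has 3 states tracking the input length modulo 3; the second has 5 states tracking the count of `x`s modulo 5. A product state is a pair (one from each), accepting exactly when both do.
       x  y 
>  A   B  C 
   B   D  E 
   C   E  F 
   D   G  H 
   E   H  I 
   F   I  A 
   G   J  K 
   H   K  L 
   I   L  B 
   J   F  M 
 * K   M  N 
   L   N  D 
   M   A  O 
   N   O  G 
   O   C  J 
(> = start, * = accepting)

start=A; accept=K; A-x->B; A-y->C; B-x->D; B-y->E; C-x->E; C-y->F; D-x->G; D-y->H; E-x->H; E-y->I; F-x->I; F-y->A; G-x->J; G-y->K; H-x->K; H-y->L; I-x->L; I-y->B; J-x->F; J-y->M; K-x->M; K-y->N; L-x->N; L-y->D; M-x->A; M-y->O; N-x->O; N-y->G; O-x->C; O-y->J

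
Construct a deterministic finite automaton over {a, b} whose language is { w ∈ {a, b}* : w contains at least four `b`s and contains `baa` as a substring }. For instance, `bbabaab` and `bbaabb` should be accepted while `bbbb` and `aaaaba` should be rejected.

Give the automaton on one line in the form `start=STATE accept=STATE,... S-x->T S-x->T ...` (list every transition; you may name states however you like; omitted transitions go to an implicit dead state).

start=S0 accept=S13,S15 S0-a->S0 S0-b->S1 S1-a->S2 S1-b->S3 S2-a->S4 S2-b->S3 S3-a->S5 S3-b->S6 S4-a->S4 S4-b->S7 S5-a->S7 S5-b->S6 S6-a->S8 S6-b->S9 S7-a->S7 S7-b->S10 S8-a->S10 S8-b->S9 S9-a->S11 S9-b->S12 S10-a->S10 S10-b->S13 S11-a->S13 S11-b->S12 S12-a->S14 S12-b->S12 S13-a->S13 S13-b->S15 S14-a->S15 S14-b->S12 S15-a->S15 S15-b->S15

Handle the two conditions separately and then intersect. One (6 states) tracks the count of `b`s, saturating at 5; the other (4 states) tracks whether and how much of `baa` has been seen. Each combined state is a pair, one component from each; accept when both components accept.
With 16 states:
          a    b  
>  S0     S0   S1 
   S1     S2   S3 
   S2     S4   S3 
   S3     S5   S6 
   S4     S4   S7 
   S5     S7   S6 
   S6     S8   S9 
   S7     S7  S10 
   S8    S10   S9 
   S9    S11  S12 
   S10   S10  S13 
   S11   S13  S12 
   S12   S14  S12 
 * S13   S13  S15 
   S14   S15  S12 
 * S15   S15  S15 
(> = start, * = accepting)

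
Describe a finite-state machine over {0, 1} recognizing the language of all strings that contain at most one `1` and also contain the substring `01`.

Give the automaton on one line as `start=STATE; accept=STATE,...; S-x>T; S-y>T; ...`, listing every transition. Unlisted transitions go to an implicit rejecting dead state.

Build one automaton per condition and run them in lockstep. One (3 states) tracks the count of `1`s, saturating at 2; the other (3 states) tracks whether and how much of `01` has been seen. Each combined state is a pair, one component from each; accept when both components accept. Minimizing collapses redundant product states.
A 4-state machine:
        0   1  
>  q0   q1  q2 
   q1   q1  q3 
   q2   q2  q2 
 * q3   q3  q2 
(> = start, * = accepting)

start=q0; accept=q3; q0-0>q1; q0-1>q2; q1-0>q1; q1-1>q3; q2-0>q2; q2-1>q2; q3-0>q3; q3-1>q2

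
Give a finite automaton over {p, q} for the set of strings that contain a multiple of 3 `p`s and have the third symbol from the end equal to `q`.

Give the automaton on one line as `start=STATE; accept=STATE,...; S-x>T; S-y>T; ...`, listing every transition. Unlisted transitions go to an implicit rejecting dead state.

start=A; accept=I,L,M,N; A-p>B; A-q>C; B-p>D; B-q>E; C-p>B; C-q>F; D-p>A; D-q>G; E-p>H; E-q>E; F-p>B; F-q>I; G-p>J; G-q>K; H-p>L; H-q>G; I-p>B; I-q>I; J-p>B; J-q>M; K-p>N; K-q>K; L-p>B; L-q>C; M-p>B; M-q>F; N-p>B; N-q>M

Run two small machines in parallel and take their product. One (3 states) tracks the count of `p`s modulo 3; the other (15 states) tracks the last 3 symbols read. Each combined state is a pair, one component from each; accept when both components accept. After merging equivalent states the machine shrinks.
       p  q 
>  A   B  C 
   B   D  E 
   C   B  F 
   D   A  G 
   E   H  E 
   F   B  I 
   G   J  K 
   H   L  G 
 * I   B  I 
   J   B  M 
   K   N  K 
 * L   B  C 
 * M   B  F 
 * N   B  M 
(> = start, * = accepting)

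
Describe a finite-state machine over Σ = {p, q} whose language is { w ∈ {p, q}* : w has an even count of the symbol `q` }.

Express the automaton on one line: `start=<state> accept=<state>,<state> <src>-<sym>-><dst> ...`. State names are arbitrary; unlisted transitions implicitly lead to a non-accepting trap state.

The only thing that matters is how many `q`s have appeared, reduced mod 2. Use one state per residue: s0 for 0, …, s1 for 1. Reading `q` moves to the next residue; anything else stays put. s0 is accepting.
2 states suffice.
        p   q  
>* s0   s0  s1 
   s1   s1  s0 
(> = start, * = accepting)

start=s0 accept=s0 s0-p->s0 s0-q->s1 s1-p->s1 s1-q->s0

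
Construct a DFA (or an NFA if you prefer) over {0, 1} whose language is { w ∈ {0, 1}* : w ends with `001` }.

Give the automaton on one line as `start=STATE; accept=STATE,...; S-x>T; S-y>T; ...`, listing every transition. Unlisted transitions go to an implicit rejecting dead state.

Remember how much of `001` the current input suffix matches. State q0 means no match yet; q1 means the last symbol is `0`; q2 means the last 2 symbols are `00`; q3 means the last 3 symbols are `001`. Only q3 accepts. On a mismatch, fall back to the longest proper suffix that is still a prefix of `001`.
A 4-state machine:
        0   1  
>  q0   q1  q0 
   q1   q2  q0 
   q2   q2  q3 
 * q3   q1  q0 
(> = start, * = accepting)

start=q0; accept=q3; q0-0>q1; q0-1>q0; q1-0>q2; q1-1>q0; q2-0>q2; q2-1>q3; q3-0>q1; q3-1>q0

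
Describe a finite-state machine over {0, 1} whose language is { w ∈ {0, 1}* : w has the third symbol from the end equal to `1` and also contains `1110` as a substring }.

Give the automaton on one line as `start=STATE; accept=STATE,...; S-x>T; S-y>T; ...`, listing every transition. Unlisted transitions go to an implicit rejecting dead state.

Run two small machines in parallel and take their product. The first has 15 states tracking the last 3 symbols read; the second has 5 states tracking whether and how much of `1110` has been seen. A product state is a pair (one from each), accepting exactly when both do.
A 23-state machine:
          0    1  
>  s0     s1   s2 
   s1     s3   s4 
   s2     s5   s6 
   s3     s7   s8 
   s4     s9  s10 
   s5    s11  s12 
   s6    s13  s14 
   s7     s7   s8 
   s8     s9  s10 
   s9    s11  s12 
   s10   s13  s14 
   s11    s7   s8 
   s12    s9  s10 
   s13   s11  s12 
   s14   s15  s14 
 * s15   s16  s17 
 * s16   s18  s19 
 * s17   s20  s21 
   s18   s18  s19 
   s19   s20  s21 
   s20   s16  s17 
   s21   s15  s22 
 * s22   s15  s22 
(> = start, * = accepting)

start=s0; accept=s15,s16,s17,s22; s0-0>s1; s0-1>s2; s1-0>s3; s1-1>s4; s2-0>s5; s2-1>s6; s3-0>s7; s3-1>s8; s4-0>s9; s4-1>s10; s5-0>s11; s5-1>s12; s6-0>s13; s6-1>s14; s7-0>s7; s7-1>s8; s8-0>s9; s8-1>s10; s9-0>s11; s9-1>s12; s10-0>s13; s10-1>s14; s11-0>s7; s11-1>s8; s12-0>s9; s12-1>s10; s13-0>s11; s13-1>s12; s14-0>s15; s14-1>s14; s15-0>s16; s15-1>s17; s16-0>s18; s16-1>s19; s17-0>s20; s17-1>s21; s18-0>s18; s18-1>s19; s19-0>s20; s19-1>s21; s20-0>s16; s20-1>s17; s21-0>s15; s21-1>s22; s22-0>s15; s22-1>s22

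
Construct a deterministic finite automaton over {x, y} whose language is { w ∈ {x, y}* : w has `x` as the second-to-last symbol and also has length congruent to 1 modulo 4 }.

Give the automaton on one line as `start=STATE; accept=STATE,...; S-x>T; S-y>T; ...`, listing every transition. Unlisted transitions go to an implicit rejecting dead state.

Build one automaton per condition and run them in lockstep. One (7 states) tracks the last 2 symbols read; the other (4 states) tracks the input length modulo 4. Each combined state is a pair, one component from each; accept when both components accept.
19 states suffice.
          x    y  
>  q0     q1   q2 
   q1     q3   q4 
   q2     q5   q6 
   q3     q7   q8 
   q4     q9  q10 
   q5     q7   q8 
   q6     q9  q10 
   q7    q11  q12 
   q8    q13  q14 
   q9    q11  q12 
   q10   q13  q14 
   q11   q15  q16 
   q12   q17  q18 
   q13   q15  q16 
   q14   q17  q18 
 * q15    q3   q4 
 * q16    q5   q6 
   q17    q3   q4 
   q18    q5   q6 
(> = start, * = accepting)

start=q0; accept=q15,q16; q0-x>q1; q0-y>q2; q1-x>q3; q1-y>q4; q2-x>q5; q2-y>q6; q3-x>q7; q3-y>q8; q4-x>q9; q4-y>q10; q5-x>q7; q5-y>q8; q6-x>q9; q6-y>q10; q7-x>q11; q7-y>q12; q8-x>q13; q8-y>q14; q9-x>q11; q9-y>q12; q10-x>q13; q10-y>q14; q11-x>q15; q11-y>q16; q12-x>q17; q12-y>q18; q13-x>q15; q13-y>q16; q14-x>q17; q14-y>q18; q15-x>q3; q15-y>q4; q16-x>q5; q16-y>q6; q17-x>q3; q17-y>q4; q18-x>q5; q18-y>q6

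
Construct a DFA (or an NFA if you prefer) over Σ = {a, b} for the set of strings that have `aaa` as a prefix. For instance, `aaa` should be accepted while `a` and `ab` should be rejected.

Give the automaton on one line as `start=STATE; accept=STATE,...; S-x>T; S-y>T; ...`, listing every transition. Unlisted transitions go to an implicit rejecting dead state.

start=s0; accept=s3; s0-a>s1; s0-b>s4; s1-a>s2; s1-b>s4; s2-a>s3; s2-b>s4; s3-a>s3; s3-b>s3; s4-a>s4; s4-b>s4

Check the first 3 symbols one by one: s0 through s2 record how many have matched `aaa` so far; any wrong symbol goes to the dead state s4. After all 3 match we enter the accepting sink s3.
        a   b  
>  s0   s1  s4 
   s1   s2  s4 
   s2   s3  s4 
 * s3   s3  s3 
   s4   s4  s4 
(> = start, * = accepting)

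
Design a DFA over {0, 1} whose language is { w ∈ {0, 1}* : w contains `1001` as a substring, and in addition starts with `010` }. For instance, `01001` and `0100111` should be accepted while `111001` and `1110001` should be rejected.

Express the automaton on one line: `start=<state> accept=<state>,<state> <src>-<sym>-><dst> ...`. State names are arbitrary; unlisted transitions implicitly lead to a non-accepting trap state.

Build one automaton per condition and run them in lockstep. The first has 5 states tracking whether and how much of `1001` has been seen; the second has 5 states tracking whether the input so far still matches the prefix `010`. A product state is a pair (one from each), accepting exactly when both do. Minimizing collapses redundant product states.
With 9 states:
        0   1  
>  S0   S1  S2 
   S1   S2  S3 
   S2   S2  S2 
   S3   S4  S2 
   S4   S5  S6 
   S5   S7  S8 
   S6   S4  S6 
   S7   S7  S6 
 * S8   S8  S8 
(> = start, * = accepting)

start=S0 accept=S8 S0-0->S1 S0-1->S2 S1-0->S2 S1-1->S3 S2-0->S2 S2-1->S2 S3-0->S4 S3-1->S2 S4-0->S5 S4-1->S6 S5-0->S7 S5-1->S8 S6-0->S4 S6-1->S6 S7-0->S7 S7-1->S6 S8-0->S8 S8-1->S8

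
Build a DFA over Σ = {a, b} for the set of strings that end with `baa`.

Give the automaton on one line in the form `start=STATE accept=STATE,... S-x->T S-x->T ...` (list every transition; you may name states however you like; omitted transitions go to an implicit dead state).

start=q0 accept=q3 q0-a->q0 q0-b->q1 q1-a->q2 q1-b->q1 q2-a->q3 q2-b->q1 q3-a->q0 q3-b->q1

Let each state record the length of the longest suffix of the input read so far that is also a prefix of `baa`. q1 means the last symbol is `b`; q2 means the last 2 symbols are `ba`; q3 means the last 3 symbols are `baa`. Accept only at q3, where the string currently ends in `baa`.
A 4-state machine:
        a   b  
>  q0   q0  q1 
   q1   q2  q1 
   q2   q3  q1 
 * q3   q0  q1 
(> = start, * = accepting)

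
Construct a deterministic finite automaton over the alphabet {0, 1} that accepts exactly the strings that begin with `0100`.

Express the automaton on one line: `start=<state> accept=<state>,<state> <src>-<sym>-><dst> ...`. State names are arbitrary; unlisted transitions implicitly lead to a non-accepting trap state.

start=A accept=E A-0->B A-1->F B-0->F B-1->C C-0->D C-1->F D-0->E D-1->F E-0->E E-1->E F-0->F F-1->F

Check the first 4 symbols one by one: A through D record how many have matched `0100` so far; any wrong symbol goes to the dead state F. After all 4 match we enter the accepting sink E.
       0  1 
>  A   B  F 
   B   F  C 
   C   D  F 
   D   E  F 
 * E   E  E 
   F   F  F 
(> = start, * = accepting)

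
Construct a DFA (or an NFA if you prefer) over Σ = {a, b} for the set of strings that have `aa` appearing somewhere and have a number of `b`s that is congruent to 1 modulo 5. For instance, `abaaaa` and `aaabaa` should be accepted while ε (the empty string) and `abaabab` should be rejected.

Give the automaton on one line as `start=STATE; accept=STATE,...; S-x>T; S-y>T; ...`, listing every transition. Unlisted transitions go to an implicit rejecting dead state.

start=q0; accept=q6; q0-a>q1; q0-b>q2; q1-a>q3; q1-b>q2; q2-a>q4; q2-b>q5; q3-a>q3; q3-b>q6; q4-a>q6; q4-b>q5; q5-a>q7; q5-b>q8; q6-a>q6; q6-b>q9; q7-a>q9; q7-b>q8; q8-a>q10; q8-b>q11; q9-a>q9; q9-b>q12; q10-a>q12; q10-b>q11; q11-a>q13; q11-b>q0; q12-a>q12; q12-b>q14; q13-a>q14; q13-b>q0; q14-a>q14; q14-b>q3

Run two small machines in parallel and take their product. The first has 3 states tracking whether and how much of `aa` has been seen; the second has 5 states tracking the count of `b`s modulo 5. A product state is a pair (one from each), accepting exactly when both do.
With 15 states:
          a    b  
>  q0     q1   q2 
   q1     q3   q2 
   q2     q4   q5 
   q3     q3   q6 
   q4     q6   q5 
   q5     q7   q8 
 * q6     q6   q9 
   q7     q9   q8 
   q8    q10  q11 
   q9     q9  q12 
   q10   q12  q11 
   q11   q13   q0 
   q12   q12  q14 
   q13   q14   q0 
   q14   q14   q3 
(> = start, * = accepting)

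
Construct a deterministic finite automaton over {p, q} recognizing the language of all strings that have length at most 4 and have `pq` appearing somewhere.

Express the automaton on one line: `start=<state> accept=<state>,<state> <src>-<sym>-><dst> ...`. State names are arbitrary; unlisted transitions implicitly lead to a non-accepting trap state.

start=s0 accept=s4,s7,s9 s0-p->s1 s0-q->s2 s1-p->s3 s1-q->s4 s2-p->s3 s2-q->s5 s3-p->s6 s3-q->s7 s4-p->s7 s4-q->s7 s5-p->s6 s5-q->s8 s6-p->s8 s6-q->s9 s7-p->s9 s7-q->s9 s8-p->s8 s8-q->s8 s9-p->s8 s9-q->s8

Build one automaton per condition and run them in lockstep. The first has 6 states tracking the input length, saturating at 5; the second has 3 states tracking whether and how much of `pq` has been seen. A product state is a pair (one from each), accepting exactly when both do. Minimizing collapses redundant product states.
With 10 states:
        p   q  
>  s0   s1  s2 
   s1   s3  s4 
   s2   s3  s5 
   s3   s6  s7 
 * s4   s7  s7 
   s5   s6  s8 
   s6   s8  s9 
 * s7   s9  s9 
   s8   s8  s8 
 * s9   s8  s8 
(> = start, * = accepting)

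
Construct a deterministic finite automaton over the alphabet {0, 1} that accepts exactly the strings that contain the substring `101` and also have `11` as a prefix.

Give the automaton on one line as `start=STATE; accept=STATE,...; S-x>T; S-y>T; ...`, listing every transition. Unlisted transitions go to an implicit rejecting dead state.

start=A; accept=G; A-0>B; A-1>C; B-0>B; B-1>B; C-0>B; C-1>D; D-0>E; D-1>D; E-0>F; E-1>G; F-0>F; F-1>D; G-0>G; G-1>G

Handle the two conditions separately and then intersect. The first has 4 states tracking whether and how much of `101` has been seen; the second has 4 states tracking whether the input so far still matches the prefix `11`. A product state is a pair (one from each), accepting exactly when both do. After merging equivalent states the machine shrinks.
7 states suffice.
       0  1 
>  A   B  C 
   B   B  B 
   C   B  D 
   D   E  D 
   E   F  G 
   F   F  D 
 * G   G  G 
(> = start, * = accepting)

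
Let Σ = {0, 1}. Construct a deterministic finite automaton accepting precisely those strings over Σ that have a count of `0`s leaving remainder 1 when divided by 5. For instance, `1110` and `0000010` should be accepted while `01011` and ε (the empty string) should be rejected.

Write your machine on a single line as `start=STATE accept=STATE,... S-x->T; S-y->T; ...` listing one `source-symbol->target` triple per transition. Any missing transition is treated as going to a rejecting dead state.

The only thing that matters is how many `0`s have appeared, reduced mod 5. Use one state per residue: S0 for 0, …, S4 for 4. Reading `0` moves to the next residue; anything else stays put. S1 is accepting.
        0   1  
>  S0   S1  S0 
 * S1   S2  S1 
   S2   S3  S2 
   S3   S4  S3 
   S4   S0  S4 
(> = start, * = accepting)

start=S0; accept=S1; S0-0->S1; S0-1->S0; S1-0->S2; S1-1->S1; S2-0->S3; S2-1->S2; S3-0->S4; S3-1->S3; S4-0->S0; S4-1->S4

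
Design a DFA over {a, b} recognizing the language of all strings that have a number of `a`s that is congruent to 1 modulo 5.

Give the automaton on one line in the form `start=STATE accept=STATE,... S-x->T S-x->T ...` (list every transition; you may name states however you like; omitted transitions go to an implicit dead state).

start=q0 accept=q1 q0-a->q1 q0-b->q0 q1-a->q2 q1-b->q1 q2-a->q3 q2-b->q2 q3-a->q4 q3-b->q3 q4-a->q0 q4-b->q4

Keep the running count of `a`s modulo 5: each `a` advances along the cycle q0 → q1 → q2 → q3 → q4 → q0 while other symbols loop. Accept at q1.
5 states suffice.
        a   b  
>  q0   q1  q0 
 * q1   q2  q1 
   q2   q3  q2 
   q3   q4  q3 
   q4   q0  q4 
(> = start, * = accepting)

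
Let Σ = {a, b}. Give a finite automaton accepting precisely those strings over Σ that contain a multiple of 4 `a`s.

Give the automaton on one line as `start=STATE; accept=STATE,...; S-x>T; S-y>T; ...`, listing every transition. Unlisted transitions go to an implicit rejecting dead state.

start=s0; accept=s0; s0-a>s1; s0-b>s0; s1-a>s2; s1-b>s1; s2-a>s3; s2-b>s2; s3-a>s0; s3-b>s3

The only thing that matters is how many `a`s have appeared, reduced mod 4. Use one state per residue: s0 for 0, …, s3 for 3. Reading `a` moves to the next residue; anything else stays put. s0 is accepting.
4 states suffice.
        a   b  
>* s0   s1  s0 
   s1   s2  s1 
   s2   s3  s2 
   s3   s0  s3 
(> = start, * = accepting)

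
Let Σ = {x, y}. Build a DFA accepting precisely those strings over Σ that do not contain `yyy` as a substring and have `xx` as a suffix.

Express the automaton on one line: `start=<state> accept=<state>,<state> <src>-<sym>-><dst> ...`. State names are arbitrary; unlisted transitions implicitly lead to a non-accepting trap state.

Build one automaton per condition and run them in lockstep. One (4 states) tracks partial matches of the forbidden pattern `yyy`; the other (3 states) tracks how much of the suffix `xx` has currently been matched. Each combined state is a pair, one component from each; accept when both components accept. Minimizing collapses redundant product states.
With 6 states:
       x  y 
>  A   B  C 
   B   D  C 
   C   B  E 
 * D   D  C 
   E   B  F 
   F   F  F 
(> = start, * = accepting)

start=A accept=D A-x->B A-y->C B-x->D B-y->C C-x->B C-y->E D-x->D D-y->C E-x->B E-y->F F-x->F F-y->F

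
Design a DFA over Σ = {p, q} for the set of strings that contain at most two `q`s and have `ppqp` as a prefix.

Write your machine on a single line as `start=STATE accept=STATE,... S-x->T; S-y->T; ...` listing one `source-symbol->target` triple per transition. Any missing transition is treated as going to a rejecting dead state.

Run two small machines in parallel and take their product. The first has 4 states tracking the count of `q`s, saturating at 3; the second has 6 states tracking whether the input so far still matches the prefix `ppqp`. A product state is a pair (one from each), accepting exactly when both do. Equivalent product states are then merged.
With 7 states:
       p  q 
>  A   B  C 
   B   D  C 
   C   C  C 
   D   C  E 
   E   F  C 
 * F   F  G 
 * G   G  C 
(> = start, * = accepting)

start=A; accept=F,G; A-p->B; A-q->C; B-p->D; B-q->C; C-p->C; C-q->C; D-p->C; D-q->E; E-p->F; E-q->C; F-p->F; F-q->G; G-p->G; G-q->C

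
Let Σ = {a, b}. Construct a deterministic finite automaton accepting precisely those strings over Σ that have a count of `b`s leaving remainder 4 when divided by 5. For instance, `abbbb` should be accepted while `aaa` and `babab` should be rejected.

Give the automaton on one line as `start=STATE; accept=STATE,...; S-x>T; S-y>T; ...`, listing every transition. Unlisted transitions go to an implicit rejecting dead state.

The only thing that matters is how many `b`s have appeared, reduced mod 5. Use one state per residue: S0 for 0, …, S4 for 4. Reading `b` moves to the next residue; anything else stays put. S4 is accepting.
A 5-state machine:
        a   b  
>  S0   S0  S1 
   S1   S1  S2 
   S2   S2  S3 
   S3   S3  S4 
 * S4   S4  S0 
(> = start, * = accepting)

start=S0; accept=S4; S0-a>S0; S0-b>S1; S1-a>S1; S1-b>S2; S2-a>S2; S2-b>S3; S3-a>S3; S3-b>S4; S4-a>S4; S4-b>S0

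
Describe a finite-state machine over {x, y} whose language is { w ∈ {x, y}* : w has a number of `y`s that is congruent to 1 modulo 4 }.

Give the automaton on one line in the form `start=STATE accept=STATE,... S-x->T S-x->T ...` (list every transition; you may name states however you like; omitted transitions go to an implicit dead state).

start=A accept=B A-x->A A-y->B B-x->B B-y->C C-x->C C-y->D D-x->D D-y->A

Keep the running count of `y`s modulo 4: each `y` advances along the cycle A → B → C → D → A while other symbols loop. Accept at B.
       x  y 
>  A   A  B 
 * B   B  C 
   C   C  D 
   D   D  A 
(> = start, * = accepting)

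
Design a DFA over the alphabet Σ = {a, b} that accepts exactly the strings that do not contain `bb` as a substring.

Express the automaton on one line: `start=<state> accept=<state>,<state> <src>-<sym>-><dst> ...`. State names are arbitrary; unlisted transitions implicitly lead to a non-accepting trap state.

start=q0 accept=q0,q1 q0-a->q0 q0-b->q1 q1-a->q0 q1-b->q2 q2-a->q2 q2-b->q2

This is the complement of 'contains `bb`'. Use the same substring-matching states — q0 through q2 holding how much of `bb` has just been matched — but flip the accepting set: everything except the trap q2 accepts.
With 3 states:
        a   b  
>* q0   q0  q1 
 * q1   q0  q2 
   q2   q2  q2 
(> = start, * = accepting)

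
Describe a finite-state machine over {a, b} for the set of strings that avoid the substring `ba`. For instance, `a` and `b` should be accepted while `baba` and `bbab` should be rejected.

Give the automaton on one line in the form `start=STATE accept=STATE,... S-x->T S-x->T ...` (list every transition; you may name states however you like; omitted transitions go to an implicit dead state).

This is the complement of 'contains `ba`'. Use the same substring-matching states — s0 through s2 holding how much of `ba` has just been matched — but flip the accepting set: everything except the trap s2 accepts.
With 3 states:
        a   b  
>* s0   s0  s1 
 * s1   s2  s1 
   s2   s2  s2 
(> = start, * = accepting)

start=s0 accept=s0,s1 s0-a->s0 s0-b->s1 s1-a->s2 s1-b->s1 s2-a->s2 s2-b->s2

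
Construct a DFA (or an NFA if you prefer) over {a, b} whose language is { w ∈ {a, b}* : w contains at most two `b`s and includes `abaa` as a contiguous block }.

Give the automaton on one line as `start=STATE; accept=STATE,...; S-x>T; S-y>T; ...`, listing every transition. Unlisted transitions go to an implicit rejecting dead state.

start=s0; accept=s8,s10; s0-a>s1; s0-b>s2; s1-a>s1; s1-b>s3; s2-a>s4; s2-b>s5; s3-a>s6; s3-b>s5; s4-a>s4; s4-b>s7; s5-a>s5; s5-b>s5; s6-a>s8; s6-b>s7; s7-a>s9; s7-b>s5; s8-a>s8; s8-b>s10; s9-a>s10; s9-b>s5; s10-a>s10; s10-b>s5

Handle the two conditions separately and then intersect. The first has 4 states tracking the count of `b`s, saturating at 3; the second has 5 states tracking whether and how much of `abaa` has been seen. A product state is a pair (one from each), accepting exactly when both do. Equivalent product states are then merged.
          a    b  
>  s0     s1   s2 
   s1     s1   s3 
   s2     s4   s5 
   s3     s6   s5 
   s4     s4   s7 
   s5     s5   s5 
   s6     s8   s7 
   s7     s9   s5 
 * s8     s8  s10 
   s9    s10   s5 
 * s10   s10   s5 
(> = start, * = accepting)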